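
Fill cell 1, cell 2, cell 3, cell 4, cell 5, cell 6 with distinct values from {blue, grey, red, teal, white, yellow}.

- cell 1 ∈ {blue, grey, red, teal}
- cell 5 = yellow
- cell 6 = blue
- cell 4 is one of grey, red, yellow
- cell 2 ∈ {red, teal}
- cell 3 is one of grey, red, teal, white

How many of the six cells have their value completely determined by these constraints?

cell 5's domain is down to {yellow}, so cell 5 = yellow. So cell 4 can't be yellow.
cell 6's domain is down to {blue}, so cell 6 = blue. Strike blue from cell 1.
The 4 still-open variables together cover exactly {grey, red, teal, white} — 4 values for 4 variables — and white appears only in cell 3's list, so cell 3 = white.
Determined: cell 3=white, cell 5=yellow, cell 6=blue. The other cells each still have more than one consistent value. That makes 3.

3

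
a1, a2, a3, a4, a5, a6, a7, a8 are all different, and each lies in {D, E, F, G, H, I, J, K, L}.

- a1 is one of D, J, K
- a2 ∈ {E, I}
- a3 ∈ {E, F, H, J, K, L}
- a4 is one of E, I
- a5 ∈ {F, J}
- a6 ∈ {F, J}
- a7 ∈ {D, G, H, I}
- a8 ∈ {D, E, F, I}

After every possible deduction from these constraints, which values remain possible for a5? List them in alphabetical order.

F, J

a2 and a4 between them cover only {E, I} — a naked pair. Remove those values from a3, a7, a8.
a5 and a6 between them cover only {F, J} — a naked pair. Remove those values from a1, a3, a8.
a8 must be D (only option left). Eliminate D elsewhere: a1, a7.
That leaves a1 = K. Remove K from a3.
No further eliminations apply; a5 can still be any of F, J.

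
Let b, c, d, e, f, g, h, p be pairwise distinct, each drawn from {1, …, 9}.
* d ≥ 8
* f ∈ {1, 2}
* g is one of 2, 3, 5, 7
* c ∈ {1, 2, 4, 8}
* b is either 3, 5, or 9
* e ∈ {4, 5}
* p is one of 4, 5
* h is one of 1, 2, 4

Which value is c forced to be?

The 8 variables draw from only 8 values {1, 2, 3, 4, 5, 7, 8, 9}, so each is used; only g can be 7, hence g = 7.
The 7 still-open variables together cover exactly {1, 2, 3, 4, 5, 8, 9} — 7 values for 7 variables — and 3 appears only in b's list, so b = 3.
The 6 still-open variables together cover exactly {1, 2, 4, 5, 8, 9} — 6 values for 6 variables — and 9 appears only in d's list, so d = 9.
The 5 still-open variables together cover exactly {1, 2, 4, 5, 8} — 5 values for 5 variables — and 8 appears only in c's list, so c = 8.

8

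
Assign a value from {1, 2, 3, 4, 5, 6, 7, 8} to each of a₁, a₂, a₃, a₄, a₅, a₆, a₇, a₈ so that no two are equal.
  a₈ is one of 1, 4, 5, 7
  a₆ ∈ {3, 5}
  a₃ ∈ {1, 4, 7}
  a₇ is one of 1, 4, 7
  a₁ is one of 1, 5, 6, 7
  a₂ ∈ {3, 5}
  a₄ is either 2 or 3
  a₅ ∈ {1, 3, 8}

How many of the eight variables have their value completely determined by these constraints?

3

The 8 variables together cover exactly {1, 2, 3, 4, 5, 6, 7, 8} — 8 values for 8 variables — and 2 appears only in a₄'s list, so a₄ = 2.
The 7 still-open variables together cover exactly {1, 3, 4, 5, 6, 7, 8} — 7 values for 7 variables — and 6 appears only in a₁'s list, so a₁ = 6.
The 6 still-open variables draw from only 6 values {1, 3, 4, 5, 7, 8}, so each is used; only a₅ can be 8, hence a₅ = 8.
a₂ and a₆ share exactly the 2 values {3, 5}; by pigeonhole those values go to them, so strike 3, 5 from a₈.
Determined: a₁=6, a₄=2, a₅=8. The other variables each still have more than one consistent value. That makes 3.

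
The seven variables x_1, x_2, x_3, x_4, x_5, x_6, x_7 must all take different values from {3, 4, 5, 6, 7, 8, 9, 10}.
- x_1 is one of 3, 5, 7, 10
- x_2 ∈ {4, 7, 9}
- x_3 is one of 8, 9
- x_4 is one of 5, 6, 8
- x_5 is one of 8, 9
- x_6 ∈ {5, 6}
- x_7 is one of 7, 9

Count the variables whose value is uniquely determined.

x_3 and x_5 between them cover only {8, 9} — a naked pair. Remove those values from x_2, x_4, x_7.
x_7 must be 7 (only option left). Strike 7 from x_1, x_2.
x_2 must be 4 (only option left).
x_4 and x_6 between them cover only {5, 6} — a naked pair. Remove those values from x_1.
Determined: x_2=4, x_7=7. The other variables each still have more than one consistent value. That makes 2.

2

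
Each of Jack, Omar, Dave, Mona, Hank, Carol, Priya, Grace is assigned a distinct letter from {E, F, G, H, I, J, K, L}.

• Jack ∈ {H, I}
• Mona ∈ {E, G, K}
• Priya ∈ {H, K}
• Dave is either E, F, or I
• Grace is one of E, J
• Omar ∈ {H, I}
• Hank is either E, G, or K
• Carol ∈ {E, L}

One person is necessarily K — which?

The 8 variables together cover exactly {E, F, G, H, I, J, K, L} — 8 values for 8 variables — and F appears only in Dave's list, so Dave = F.
The 7 still-open variables together cover exactly {E, G, H, I, J, K, L} — 7 values for 7 variables — and J appears only in Grace's list, so Grace = J.
Among the 6 still-open variables, L fits only Carol (and all 6 values in {E, G, H, I, K, L} must be used), so Carol = L.
The 2 variables Jack and Omar are confined to {H, I}, which locks those values in; drop them from Priya.
So K goes to Priya.

Priya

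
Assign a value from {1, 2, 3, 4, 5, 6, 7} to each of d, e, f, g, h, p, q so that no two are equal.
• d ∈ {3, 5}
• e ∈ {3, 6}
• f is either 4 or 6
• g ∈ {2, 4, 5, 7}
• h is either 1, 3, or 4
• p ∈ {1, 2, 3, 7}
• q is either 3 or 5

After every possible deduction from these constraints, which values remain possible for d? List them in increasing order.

3, 5

The 2 variables d and q are confined to {3, 5}, which locks those values in; drop them from e, g, h, p.
That leaves e = 6. So f can't be 6.
f's domain is down to {4}, so f = 4. Strike 4 from g, h.
h has just one choice, so h = 1. Eliminate 1 elsewhere: p.
No further eliminations apply; d can still be any of 3, 5.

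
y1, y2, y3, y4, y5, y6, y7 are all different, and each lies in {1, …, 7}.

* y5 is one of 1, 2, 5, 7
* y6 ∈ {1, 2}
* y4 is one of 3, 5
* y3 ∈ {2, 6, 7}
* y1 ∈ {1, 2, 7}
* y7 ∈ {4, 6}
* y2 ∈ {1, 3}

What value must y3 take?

6

Among the 7 variables, 4 fits only y7 (and all 7 values in {1, 2, 3, 4, 5, 6, 7} must be used), so y7 = 4.
Among the 6 still-open variables, 6 fits only y3 (and all 6 values in {1, 2, 3, 5, 6, 7} must be used), so y3 = 6.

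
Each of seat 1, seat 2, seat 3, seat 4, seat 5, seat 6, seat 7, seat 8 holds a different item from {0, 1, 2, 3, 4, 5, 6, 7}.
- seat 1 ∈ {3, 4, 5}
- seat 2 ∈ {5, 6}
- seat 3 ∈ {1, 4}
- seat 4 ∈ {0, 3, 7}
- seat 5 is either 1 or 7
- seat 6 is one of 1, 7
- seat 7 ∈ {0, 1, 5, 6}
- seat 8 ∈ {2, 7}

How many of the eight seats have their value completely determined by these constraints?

2

The 8 variables draw from only 8 values {0, 1, 2, 3, 4, 5, 6, 7}, so each is used; only seat 8 can be 2, hence seat 8 = 2.
The 2 variables seat 5 and seat 6 are confined to {1, 7}, which locks those values in; drop them from seat 3, seat 4, seat 7.
seat 3 has just one choice, so seat 3 = 4. Remove 4 from seat 1.
Determined: seat 3=4, seat 8=2. The other seats each still have more than one consistent value. That makes 2.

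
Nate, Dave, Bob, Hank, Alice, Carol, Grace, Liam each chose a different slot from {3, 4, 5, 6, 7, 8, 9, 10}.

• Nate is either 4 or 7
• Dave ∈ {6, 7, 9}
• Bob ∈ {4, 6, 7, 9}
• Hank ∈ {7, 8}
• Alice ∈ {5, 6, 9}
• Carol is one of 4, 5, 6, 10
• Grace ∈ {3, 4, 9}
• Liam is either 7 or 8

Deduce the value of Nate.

4

The 8 variables together cover exactly {3, 4, 5, 6, 7, 8, 9, 10} — 8 values for 8 variables — and 3 appears only in Grace's list, so Grace = 3.
Among the 7 still-open variables, 10 fits only Carol (and all 7 values in {4, 5, 6, 7, 8, 9, 10} must be used), so Carol = 10.
Among the 6 still-open variables, 5 fits only Alice (and all 6 values in {4, 5, 6, 7, 8, 9} must be used), so Alice = 5.
Hank and Liam share exactly the 2 values {7, 8}; by pigeonhole those values go to them, so strike 7, 8 from Nate, Dave, Bob.
So Nate = 4.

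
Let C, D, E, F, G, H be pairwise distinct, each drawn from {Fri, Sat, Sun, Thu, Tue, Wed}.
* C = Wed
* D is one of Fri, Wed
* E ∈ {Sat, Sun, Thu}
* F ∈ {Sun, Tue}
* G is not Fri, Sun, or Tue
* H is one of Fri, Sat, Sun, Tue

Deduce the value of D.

Fri

C has just one choice, so C = Wed. Eliminate Wed elsewhere: D, G.
So D = Fri.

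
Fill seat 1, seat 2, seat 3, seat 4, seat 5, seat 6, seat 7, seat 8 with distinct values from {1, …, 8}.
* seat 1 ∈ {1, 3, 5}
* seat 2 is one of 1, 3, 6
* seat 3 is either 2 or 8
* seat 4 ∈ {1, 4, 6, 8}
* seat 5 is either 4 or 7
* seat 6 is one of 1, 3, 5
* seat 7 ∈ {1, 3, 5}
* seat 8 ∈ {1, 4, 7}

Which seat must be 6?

seat 2

The 8 variables together cover exactly {1, 2, 3, 4, 5, 6, 7, 8} — 8 values for 8 variables — and 2 appears only in seat 3's list, so seat 3 = 2.
The 7 still-open variables draw from only 7 values {1, 3, 4, 5, 6, 7, 8}, so each is used; only seat 4 can be 8, hence seat 4 = 8.
The 6 still-open variables together cover exactly {1, 3, 4, 5, 6, 7} — 6 values for 6 variables — and 6 appears only in seat 2's list, so seat 2 = 6.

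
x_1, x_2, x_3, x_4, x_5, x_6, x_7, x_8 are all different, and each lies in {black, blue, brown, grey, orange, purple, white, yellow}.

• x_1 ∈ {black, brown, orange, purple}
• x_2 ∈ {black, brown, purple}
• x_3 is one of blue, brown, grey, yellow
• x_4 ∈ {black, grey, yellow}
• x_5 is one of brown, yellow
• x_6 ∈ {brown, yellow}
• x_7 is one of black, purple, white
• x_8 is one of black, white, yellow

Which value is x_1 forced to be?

The 8 variables together cover exactly {black, blue, brown, grey, orange, purple, white, yellow} — 8 values for 8 variables — and blue appears only in x_3's list, so x_3 = blue.
The 7 still-open variables draw from only 7 values {black, brown, grey, orange, purple, white, yellow}, so each is used; only x_4 can be grey, hence x_4 = grey.
Among the 6 still-open variables, orange fits only x_1 (and all 6 values in {black, brown, orange, purple, white, yellow} must be used), so x_1 = orange.

orange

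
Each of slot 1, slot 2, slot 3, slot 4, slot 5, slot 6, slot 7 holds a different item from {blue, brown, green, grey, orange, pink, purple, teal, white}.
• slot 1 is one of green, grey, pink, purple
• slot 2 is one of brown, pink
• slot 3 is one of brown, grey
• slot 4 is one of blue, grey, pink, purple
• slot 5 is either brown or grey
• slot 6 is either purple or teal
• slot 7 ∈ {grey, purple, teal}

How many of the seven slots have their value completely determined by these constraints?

3

The 7 variables draw from only 7 values {blue, brown, green, grey, pink, purple, teal}, so each is used; only slot 4 can be blue, hence slot 4 = blue.
The 6 still-open variables together cover exactly {brown, green, grey, pink, purple, teal} — 6 values for 6 variables — and green appears only in slot 1's list, so slot 1 = green.
The 5 still-open variables together cover exactly {brown, grey, pink, purple, teal} — 5 values for 5 variables — and pink appears only in slot 2's list, so slot 2 = pink.
The 2 variables slot 3 and slot 5 are confined to {brown, grey}, which locks those values in; drop them from slot 7.
Determined: slot 1=green, slot 2=pink, slot 4=blue. The other slots each still have more than one consistent value. That makes 3.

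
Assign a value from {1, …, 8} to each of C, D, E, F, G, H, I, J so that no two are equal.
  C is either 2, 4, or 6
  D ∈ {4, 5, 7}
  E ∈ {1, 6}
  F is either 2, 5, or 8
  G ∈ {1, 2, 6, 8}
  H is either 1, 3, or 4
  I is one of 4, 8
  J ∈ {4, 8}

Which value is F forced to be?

5

The 8 variables draw from only 8 values {1, 2, 3, 4, 5, 6, 7, 8}, so each is used; only H can be 3, hence H = 3.
The 7 still-open variables draw from only 7 values {1, 2, 4, 5, 6, 7, 8}, so each is used; only D can be 7, hence D = 7.
The 6 still-open variables together cover exactly {1, 2, 4, 5, 6, 8} — 6 values for 6 variables — and 5 appears only in F's list, so F = 5.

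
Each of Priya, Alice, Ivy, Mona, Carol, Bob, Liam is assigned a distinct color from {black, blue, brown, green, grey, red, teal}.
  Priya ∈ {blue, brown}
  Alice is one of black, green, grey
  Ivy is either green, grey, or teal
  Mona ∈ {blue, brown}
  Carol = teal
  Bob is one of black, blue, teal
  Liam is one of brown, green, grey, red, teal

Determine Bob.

Carol must be teal (only option left). Strike teal from Ivy, Bob, Liam.
The 6 still-open variables together cover exactly {black, blue, brown, green, grey, red} — 6 values for 6 variables — and red appears only in Liam's list, so Liam = red.
Priya and Mona share exactly the 2 values {blue, brown}; by pigeonhole those values go to them, so strike blue, brown from Bob.
So Bob = black.

black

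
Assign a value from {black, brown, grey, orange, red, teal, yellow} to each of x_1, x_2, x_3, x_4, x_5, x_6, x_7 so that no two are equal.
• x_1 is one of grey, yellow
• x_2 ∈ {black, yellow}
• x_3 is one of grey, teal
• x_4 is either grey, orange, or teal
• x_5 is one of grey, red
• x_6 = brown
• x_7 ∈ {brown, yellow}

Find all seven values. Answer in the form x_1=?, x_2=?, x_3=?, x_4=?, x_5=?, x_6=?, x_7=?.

x_1=grey, x_2=black, x_3=teal, x_4=orange, x_5=red, x_6=brown, x_7=yellow

x_6 must be brown (only option left). Remove brown from x_7.
x_7 has just one choice, so x_7 = yellow. So x_1, x_2 can't be yellow.
x_1's domain is down to {grey}, so x_1 = grey. So x_3, x_4, x_5 can't be grey.
x_2 has just one choice, so x_2 = black.
That leaves x_3 = teal. Remove teal from x_4.
x_4 has just one choice, so x_4 = orange.
x_5's domain is down to {red}, so x_5 = red.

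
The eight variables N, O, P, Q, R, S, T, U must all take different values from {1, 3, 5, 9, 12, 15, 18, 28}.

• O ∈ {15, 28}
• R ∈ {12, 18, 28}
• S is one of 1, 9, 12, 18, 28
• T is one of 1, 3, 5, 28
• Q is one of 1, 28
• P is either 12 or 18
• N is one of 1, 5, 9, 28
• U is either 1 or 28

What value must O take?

15

Among the 8 variables, 3 fits only T (and all 8 values in {1, 3, 5, 9, 12, 15, 18, 28} must be used), so T = 3.
The 7 still-open variables together cover exactly {1, 5, 9, 12, 15, 18, 28} — 7 values for 7 variables — and 5 appears only in N's list, so N = 5.
The 6 still-open variables draw from only 6 values {1, 9, 12, 15, 18, 28}, so each is used; only S can be 9, hence S = 9.
The 5 still-open variables together cover exactly {1, 12, 15, 18, 28} — 5 values for 5 variables — and 15 appears only in O's list, so O = 15.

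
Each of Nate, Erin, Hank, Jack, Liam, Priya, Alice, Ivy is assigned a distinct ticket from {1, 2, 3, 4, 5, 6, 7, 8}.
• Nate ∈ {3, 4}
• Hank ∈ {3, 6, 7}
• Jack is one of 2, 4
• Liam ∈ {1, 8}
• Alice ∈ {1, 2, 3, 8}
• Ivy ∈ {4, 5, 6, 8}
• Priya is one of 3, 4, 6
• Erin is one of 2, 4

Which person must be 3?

Among the 8 variables, 5 fits only Ivy (and all 8 values in {1, 2, 3, 4, 5, 6, 7, 8} must be used), so Ivy = 5.
The 7 still-open variables draw from only 7 values {1, 2, 3, 4, 6, 7, 8}, so each is used; only Hank can be 7, hence Hank = 7.
The 6 still-open variables draw from only 6 values {1, 2, 3, 4, 6, 8}, so each is used; only Priya can be 6, hence Priya = 6.
Erin and Jack between them cover only {2, 4} — a naked pair. Remove those values from Nate, Alice.
So 3 goes to Nate.

Nate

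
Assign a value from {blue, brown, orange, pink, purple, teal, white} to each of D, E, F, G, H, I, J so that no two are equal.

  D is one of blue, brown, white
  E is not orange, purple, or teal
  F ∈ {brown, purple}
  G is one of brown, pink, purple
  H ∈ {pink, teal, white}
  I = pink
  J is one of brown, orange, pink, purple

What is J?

I's domain is down to {pink}, so I = pink. Eliminate pink elsewhere: E, G, H, J.
The 6 still-open variables together cover exactly {blue, brown, orange, purple, teal, white} — 6 values for 6 variables — and orange appears only in J's list, so J = orange.

orange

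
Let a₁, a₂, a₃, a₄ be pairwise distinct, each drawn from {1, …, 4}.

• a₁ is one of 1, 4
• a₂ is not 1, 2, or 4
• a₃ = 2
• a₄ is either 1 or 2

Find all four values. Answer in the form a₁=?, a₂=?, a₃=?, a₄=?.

a₂'s domain is down to {3}, so a₂ = 3.
a₃'s domain is down to {2}, so a₃ = 2. So a₄ can't be 2.
a₄'s domain is down to {1}, so a₄ = 1. So a₁ can't be 1.
a₁ must be 4 (only option left).

a₁=4, a₂=3, a₃=2, a₄=1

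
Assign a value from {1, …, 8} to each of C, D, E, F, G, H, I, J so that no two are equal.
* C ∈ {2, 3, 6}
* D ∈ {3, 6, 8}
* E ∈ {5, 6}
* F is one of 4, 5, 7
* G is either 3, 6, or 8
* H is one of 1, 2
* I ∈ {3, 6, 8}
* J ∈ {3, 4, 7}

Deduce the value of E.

The 8 variables draw from only 8 values {1, 2, 3, 4, 5, 6, 7, 8}, so each is used; only H can be 1, hence H = 1.
The 7 still-open variables draw from only 7 values {2, 3, 4, 5, 6, 7, 8}, so each is used; only C can be 2, hence C = 2.
D, G, I share exactly the 3 values {3, 6, 8}; by pigeonhole those values go to them, so strike 3, 6, 8 from E, J.
So E = 5.

5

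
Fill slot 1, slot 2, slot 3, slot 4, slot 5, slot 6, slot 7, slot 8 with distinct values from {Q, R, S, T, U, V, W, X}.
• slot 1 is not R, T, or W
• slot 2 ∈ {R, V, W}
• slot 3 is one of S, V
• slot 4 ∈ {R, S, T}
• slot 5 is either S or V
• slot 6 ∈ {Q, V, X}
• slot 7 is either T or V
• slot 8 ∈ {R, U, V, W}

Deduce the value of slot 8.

The 2 variables slot 3 and slot 5 are confined to {S, V}, which locks those values in; drop them from slot 1, slot 2, slot 4, slot 6, slot 7, slot 8.
slot 7's domain is down to {T}, so slot 7 = T. Remove T from slot 4.
slot 4's domain is down to {R}, so slot 4 = R. Remove R from slot 2, slot 8.
slot 2's domain is down to {W}, so slot 2 = W. Remove W from slot 8.
So slot 8 = U.

U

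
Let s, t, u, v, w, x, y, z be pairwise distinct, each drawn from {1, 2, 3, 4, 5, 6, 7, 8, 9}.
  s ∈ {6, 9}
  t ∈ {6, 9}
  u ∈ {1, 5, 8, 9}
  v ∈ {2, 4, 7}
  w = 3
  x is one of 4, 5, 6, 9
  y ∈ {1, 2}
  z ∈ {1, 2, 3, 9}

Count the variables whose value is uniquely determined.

1

w's domain is down to {3}, so w = 3. Strike 3 from z.
The 2 variables s and t are confined to {6, 9}, which locks those values in; drop them from u, x, z.
y and z between them cover only {1, 2} — a naked pair. Remove those values from u, v.
Determined: w=3. The other variables each still have more than one consistent value. That makes 1.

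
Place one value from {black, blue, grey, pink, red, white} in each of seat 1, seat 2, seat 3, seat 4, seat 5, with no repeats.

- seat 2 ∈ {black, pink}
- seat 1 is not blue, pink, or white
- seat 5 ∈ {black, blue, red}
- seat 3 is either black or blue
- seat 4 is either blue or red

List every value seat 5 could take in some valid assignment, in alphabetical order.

black, blue, red

The 5 variables draw from only 5 values {black, blue, grey, pink, red}, so each is used; only seat 1 can be grey, hence seat 1 = grey.
The 4 still-open variables together cover exactly {black, blue, pink, red} — 4 values for 4 variables — and pink appears only in seat 2's list, so seat 2 = pink.
No further eliminations apply; seat 5 can still be any of black, blue, red.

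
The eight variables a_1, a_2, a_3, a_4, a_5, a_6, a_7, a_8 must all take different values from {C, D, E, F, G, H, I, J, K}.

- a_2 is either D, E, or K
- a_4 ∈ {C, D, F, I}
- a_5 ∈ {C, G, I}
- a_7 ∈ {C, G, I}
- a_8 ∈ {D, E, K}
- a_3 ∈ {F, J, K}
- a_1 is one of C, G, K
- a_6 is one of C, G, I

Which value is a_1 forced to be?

K

Among the 8 variables, J fits only a_3 (and all 8 values in {C, D, E, F, G, I, J, K} must be used), so a_3 = J.
Among the 7 still-open variables, F fits only a_4 (and all 7 values in {C, D, E, F, G, I, K} must be used), so a_4 = F.
a_5, a_6, a_7 between them cover only {C, G, I} — a naked triple. Remove those values from a_1.
So a_1 = K.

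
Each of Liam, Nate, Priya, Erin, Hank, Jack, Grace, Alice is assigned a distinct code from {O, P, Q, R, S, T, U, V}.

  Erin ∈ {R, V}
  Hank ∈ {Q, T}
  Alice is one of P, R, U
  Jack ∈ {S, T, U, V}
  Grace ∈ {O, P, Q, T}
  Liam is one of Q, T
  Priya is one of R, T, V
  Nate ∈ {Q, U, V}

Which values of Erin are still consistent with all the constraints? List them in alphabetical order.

R, V

The 8 variables draw from only 8 values {O, P, Q, R, S, T, U, V}, so each is used; only Grace can be O, hence Grace = O.
The 7 still-open variables together cover exactly {P, Q, R, S, T, U, V} — 7 values for 7 variables — and P appears only in Alice's list, so Alice = P.
The 6 still-open variables together cover exactly {Q, R, S, T, U, V} — 6 values for 6 variables — and S appears only in Jack's list, so Jack = S.
The 5 still-open variables together cover exactly {Q, R, T, U, V} — 5 values for 5 variables — and U appears only in Nate's list, so Nate = U.
The 2 variables Liam and Hank are confined to {Q, T}, which locks those values in; drop them from Priya.
No further eliminations apply; Erin can still be any of R, V.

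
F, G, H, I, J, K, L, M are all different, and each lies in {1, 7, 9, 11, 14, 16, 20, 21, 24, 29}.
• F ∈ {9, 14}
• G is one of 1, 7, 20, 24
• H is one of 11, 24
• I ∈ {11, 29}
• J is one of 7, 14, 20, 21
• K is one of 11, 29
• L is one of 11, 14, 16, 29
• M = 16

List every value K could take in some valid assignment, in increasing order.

M has just one choice, so M = 16. Remove 16 from L.
The 2 variables I and K are confined to {11, 29}, which locks those values in; drop them from H, L.
H must be 24 (only option left). Remove 24 from G.
L has just one choice, so L = 14. So F, J can't be 14.
F has just one choice, so F = 9.
No further eliminations apply; K can still be any of 11, 29.

11, 29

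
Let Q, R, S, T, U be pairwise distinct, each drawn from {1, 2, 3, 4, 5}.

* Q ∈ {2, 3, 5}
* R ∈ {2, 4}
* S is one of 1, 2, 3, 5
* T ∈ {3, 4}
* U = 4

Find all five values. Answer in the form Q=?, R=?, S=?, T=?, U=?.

Q=5, R=2, S=1, T=3, U=4

U has just one choice, so U = 4. So R, T can't be 4.
R must be 2 (only option left). Strike 2 from Q, S.
T has just one choice, so T = 3. Eliminate 3 elsewhere: Q, S.
Q has just one choice, so Q = 5. Eliminate 5 elsewhere: S.
S has just one choice, so S = 1.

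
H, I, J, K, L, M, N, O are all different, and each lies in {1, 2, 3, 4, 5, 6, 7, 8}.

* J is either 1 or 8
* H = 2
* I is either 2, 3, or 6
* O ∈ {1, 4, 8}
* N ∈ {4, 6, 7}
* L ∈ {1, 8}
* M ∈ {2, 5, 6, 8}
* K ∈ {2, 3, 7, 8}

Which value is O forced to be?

H's domain is down to {2}, so H = 2. So I, K, M can't be 2.
The 7 still-open variables together cover exactly {1, 3, 4, 5, 6, 7, 8} — 7 values for 7 variables — and 5 appears only in M's list, so M = 5.
J and L between them cover only {1, 8} — a naked pair. Remove those values from K, O.
So O = 4.

4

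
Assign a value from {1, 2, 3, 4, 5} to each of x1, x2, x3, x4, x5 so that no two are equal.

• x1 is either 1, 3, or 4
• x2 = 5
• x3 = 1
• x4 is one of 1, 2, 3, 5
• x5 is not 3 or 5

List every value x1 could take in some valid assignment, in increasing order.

3, 4

x2 must be 5 (only option left). So x4 can't be 5.
x3 has just one choice, so x3 = 1. So x1, x4, x5 can't be 1.
No further eliminations apply; x1 can still be any of 3, 4.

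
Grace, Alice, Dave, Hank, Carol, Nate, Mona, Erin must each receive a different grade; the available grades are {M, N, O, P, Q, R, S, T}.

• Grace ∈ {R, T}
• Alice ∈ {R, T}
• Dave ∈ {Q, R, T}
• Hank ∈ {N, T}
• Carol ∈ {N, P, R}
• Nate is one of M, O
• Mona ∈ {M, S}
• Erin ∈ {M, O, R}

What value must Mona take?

S

Among the 8 variables, P fits only Carol (and all 8 values in {M, N, O, P, Q, R, S, T} must be used), so Carol = P.
The 7 still-open variables together cover exactly {M, N, O, Q, R, S, T} — 7 values for 7 variables — and N appears only in Hank's list, so Hank = N.
The 6 still-open variables together cover exactly {M, O, Q, R, S, T} — 6 values for 6 variables — and Q appears only in Dave's list, so Dave = Q.
The 5 still-open variables together cover exactly {M, O, R, S, T} — 5 values for 5 variables — and S appears only in Mona's list, so Mona = S.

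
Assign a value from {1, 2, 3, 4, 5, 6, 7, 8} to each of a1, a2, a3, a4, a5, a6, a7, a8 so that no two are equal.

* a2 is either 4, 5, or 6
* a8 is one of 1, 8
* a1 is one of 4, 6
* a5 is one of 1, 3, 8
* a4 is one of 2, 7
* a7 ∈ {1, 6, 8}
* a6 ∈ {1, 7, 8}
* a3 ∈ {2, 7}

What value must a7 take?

The 8 variables together cover exactly {1, 2, 3, 4, 5, 6, 7, 8} — 8 values for 8 variables — and 3 appears only in a5's list, so a5 = 3.
The 7 still-open variables together cover exactly {1, 2, 4, 5, 6, 7, 8} — 7 values for 7 variables — and 5 appears only in a2's list, so a2 = 5.
The 6 still-open variables together cover exactly {1, 2, 4, 6, 7, 8} — 6 values for 6 variables — and 4 appears only in a1's list, so a1 = 4.
The 5 still-open variables together cover exactly {1, 2, 6, 7, 8} — 5 values for 5 variables — and 6 appears only in a7's list, so a7 = 6.

6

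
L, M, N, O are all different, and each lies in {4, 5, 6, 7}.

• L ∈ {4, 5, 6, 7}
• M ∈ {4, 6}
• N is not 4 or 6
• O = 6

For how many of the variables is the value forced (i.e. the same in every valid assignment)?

O has just one choice, so O = 6. Eliminate 6 elsewhere: L, M.
M has just one choice, so M = 4. So L can't be 4.
Determined: M=4, O=6. The other variables each still have more than one consistent value. That makes 2.

2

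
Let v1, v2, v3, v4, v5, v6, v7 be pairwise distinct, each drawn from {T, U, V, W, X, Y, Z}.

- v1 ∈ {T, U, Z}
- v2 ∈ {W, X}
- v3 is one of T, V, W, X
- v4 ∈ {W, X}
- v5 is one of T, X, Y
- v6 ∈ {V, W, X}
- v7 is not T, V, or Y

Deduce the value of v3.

T

The 7 variables together cover exactly {T, U, V, W, X, Y, Z} — 7 values for 7 variables — and Y appears only in v5's list, so v5 = Y.
The 2 variables v2 and v4 are confined to {W, X}, which locks those values in; drop them from v3, v6, v7.
v6's domain is down to {V}, so v6 = V. Strike V from v3.
So v3 = T.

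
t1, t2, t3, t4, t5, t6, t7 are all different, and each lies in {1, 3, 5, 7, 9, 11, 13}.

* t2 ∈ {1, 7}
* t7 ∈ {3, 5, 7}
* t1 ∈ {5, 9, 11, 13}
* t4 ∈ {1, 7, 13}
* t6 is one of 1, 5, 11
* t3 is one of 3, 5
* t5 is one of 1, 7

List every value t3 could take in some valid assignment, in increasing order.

3, 5

The 7 variables draw from only 7 values {1, 3, 5, 7, 9, 11, 13}, so each is used; only t1 can be 9, hence t1 = 9.
The 6 still-open variables together cover exactly {1, 3, 5, 7, 11, 13} — 6 values for 6 variables — and 11 appears only in t6's list, so t6 = 11.
The 5 still-open variables draw from only 5 values {1, 3, 5, 7, 13}, so each is used; only t4 can be 13, hence t4 = 13.
The 2 variables t2 and t5 are confined to {1, 7}, which locks those values in; drop them from t7.
No further eliminations apply; t3 can still be any of 3, 5.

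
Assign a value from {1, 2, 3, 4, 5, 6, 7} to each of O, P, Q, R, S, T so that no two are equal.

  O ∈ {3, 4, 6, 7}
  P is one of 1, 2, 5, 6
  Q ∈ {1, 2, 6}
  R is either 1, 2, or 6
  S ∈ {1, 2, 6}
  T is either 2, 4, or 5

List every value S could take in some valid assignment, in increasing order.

1, 2, 6

The 3 variables Q, R, S are confined to {1, 2, 6}, which locks those values in; drop them from O, P, T.
P has just one choice, so P = 5. So T can't be 5.
T has just one choice, so T = 4. Remove 4 from O.
No further eliminations apply; S can still be any of 1, 2, 6.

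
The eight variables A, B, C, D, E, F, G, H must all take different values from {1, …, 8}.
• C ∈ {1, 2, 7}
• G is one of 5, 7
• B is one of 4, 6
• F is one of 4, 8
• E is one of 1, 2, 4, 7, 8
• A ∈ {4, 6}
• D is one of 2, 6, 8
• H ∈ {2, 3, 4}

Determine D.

The 8 variables draw from only 8 values {1, 2, 3, 4, 5, 6, 7, 8}, so each is used; only H can be 3, hence H = 3.
Among the 7 still-open variables, 5 fits only G (and all 7 values in {1, 2, 4, 5, 6, 7, 8} must be used), so G = 5.
The 2 variables A and B are confined to {4, 6}, which locks those values in; drop them from D, E, F.
F has just one choice, so F = 8. Remove 8 from D, E.
So D = 2.

2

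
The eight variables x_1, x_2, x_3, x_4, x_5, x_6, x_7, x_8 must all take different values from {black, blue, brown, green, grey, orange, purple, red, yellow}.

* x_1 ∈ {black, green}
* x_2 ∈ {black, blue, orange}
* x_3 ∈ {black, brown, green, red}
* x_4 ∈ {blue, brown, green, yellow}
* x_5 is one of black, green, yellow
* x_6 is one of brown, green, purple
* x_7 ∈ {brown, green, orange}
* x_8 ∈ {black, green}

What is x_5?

yellow

The 8 variables together cover exactly {black, blue, brown, green, orange, purple, red, yellow} — 8 values for 8 variables — and purple appears only in x_6's list, so x_6 = purple.
Among the 7 still-open variables, red fits only x_3 (and all 7 values in {black, blue, brown, green, orange, red, yellow} must be used), so x_3 = red.
x_1 and x_8 share exactly the 2 values {black, green}; by pigeonhole those values go to them, so strike black, green from x_2, x_4, x_5, x_7.
So x_5 = yellow.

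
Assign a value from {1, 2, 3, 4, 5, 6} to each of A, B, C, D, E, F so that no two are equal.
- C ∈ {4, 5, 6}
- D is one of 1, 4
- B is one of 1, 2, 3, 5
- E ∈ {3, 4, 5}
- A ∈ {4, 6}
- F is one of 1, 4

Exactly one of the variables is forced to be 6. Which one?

The 6 variables together cover exactly {1, 2, 3, 4, 5, 6} — 6 values for 6 variables — and 2 appears only in B's list, so B = 2.
The 5 still-open variables together cover exactly {1, 3, 4, 5, 6} — 5 values for 5 variables — and 3 appears only in E's list, so E = 3.
The 4 still-open variables draw from only 4 values {1, 4, 5, 6}, so each is used; only C can be 5, hence C = 5.
Among the 3 still-open variables, 6 fits only A (and all 3 values in {1, 4, 6} must be used), so A = 6.

A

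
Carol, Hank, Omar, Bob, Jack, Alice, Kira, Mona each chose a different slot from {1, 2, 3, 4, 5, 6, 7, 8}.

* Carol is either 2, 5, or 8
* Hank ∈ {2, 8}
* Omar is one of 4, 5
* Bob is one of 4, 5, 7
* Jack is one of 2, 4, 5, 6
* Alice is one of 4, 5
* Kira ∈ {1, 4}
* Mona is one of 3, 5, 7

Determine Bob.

The 8 variables draw from only 8 values {1, 2, 3, 4, 5, 6, 7, 8}, so each is used; only Kira can be 1, hence Kira = 1.
Among the 7 still-open variables, 3 fits only Mona (and all 7 values in {2, 3, 4, 5, 6, 7, 8} must be used), so Mona = 3.
The 6 still-open variables together cover exactly {2, 4, 5, 6, 7, 8} — 6 values for 6 variables — and 6 appears only in Jack's list, so Jack = 6.
Among the 5 still-open variables, 7 fits only Bob (and all 5 values in {2, 4, 5, 7, 8} must be used), so Bob = 7.

7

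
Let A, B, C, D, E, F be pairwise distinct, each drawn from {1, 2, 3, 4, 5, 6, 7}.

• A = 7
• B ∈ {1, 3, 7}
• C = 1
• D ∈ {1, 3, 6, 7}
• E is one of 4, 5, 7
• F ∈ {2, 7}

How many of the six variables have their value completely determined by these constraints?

A's domain is down to {7}, so A = 7. Strike 7 from B, D, E, F.
C must be 1 (only option left). Strike 1 from B, D.
F's domain is down to {2}, so F = 2.
That leaves B = 3. Strike 3 from D.
D's domain is down to {6}, so D = 6.
Determined: A=7, B=3, C=1, D=6, F=2. The other variables each still have more than one consistent value. That makes 5.

5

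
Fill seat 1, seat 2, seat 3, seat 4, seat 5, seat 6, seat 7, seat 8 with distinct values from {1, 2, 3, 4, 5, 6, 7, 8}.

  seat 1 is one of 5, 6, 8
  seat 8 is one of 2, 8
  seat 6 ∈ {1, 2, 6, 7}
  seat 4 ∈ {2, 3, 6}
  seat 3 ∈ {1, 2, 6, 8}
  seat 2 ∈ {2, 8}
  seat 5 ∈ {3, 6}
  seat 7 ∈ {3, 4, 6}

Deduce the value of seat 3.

1

The 8 variables draw from only 8 values {1, 2, 3, 4, 5, 6, 7, 8}, so each is used; only seat 7 can be 4, hence seat 7 = 4.
The 7 still-open variables together cover exactly {1, 2, 3, 5, 6, 7, 8} — 7 values for 7 variables — and 5 appears only in seat 1's list, so seat 1 = 5.
Among the 6 still-open variables, 7 fits only seat 6 (and all 6 values in {1, 2, 3, 6, 7, 8} must be used), so seat 6 = 7.
Among the 5 still-open variables, 1 fits only seat 3 (and all 5 values in {1, 2, 3, 6, 8} must be used), so seat 3 = 1.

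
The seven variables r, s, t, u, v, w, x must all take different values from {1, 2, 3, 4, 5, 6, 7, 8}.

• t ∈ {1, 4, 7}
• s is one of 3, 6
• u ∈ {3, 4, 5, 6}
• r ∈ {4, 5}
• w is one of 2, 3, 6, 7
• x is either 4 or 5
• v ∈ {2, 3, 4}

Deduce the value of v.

Among the 7 variables, 1 fits only t (and all 7 values in {1, 2, 3, 4, 5, 6, 7} must be used), so t = 1.
The 6 still-open variables together cover exactly {2, 3, 4, 5, 6, 7} — 6 values for 6 variables — and 7 appears only in w's list, so w = 7.
The 5 still-open variables draw from only 5 values {2, 3, 4, 5, 6}, so each is used; only v can be 2, hence v = 2.

2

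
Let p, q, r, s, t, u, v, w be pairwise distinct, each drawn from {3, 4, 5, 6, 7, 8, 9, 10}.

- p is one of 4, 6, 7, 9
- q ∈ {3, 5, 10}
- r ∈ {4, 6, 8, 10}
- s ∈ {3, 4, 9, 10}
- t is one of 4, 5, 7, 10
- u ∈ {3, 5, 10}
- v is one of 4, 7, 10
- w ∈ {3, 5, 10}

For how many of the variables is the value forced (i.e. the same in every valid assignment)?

The 8 variables together cover exactly {3, 4, 5, 6, 7, 8, 9, 10} — 8 values for 8 variables — and 8 appears only in r's list, so r = 8.
Among the 7 still-open variables, 6 fits only p (and all 7 values in {3, 4, 5, 6, 7, 9, 10} must be used), so p = 6.
The 6 still-open variables together cover exactly {3, 4, 5, 7, 9, 10} — 6 values for 6 variables — and 9 appears only in s's list, so s = 9.
q, u, w share exactly the 3 values {3, 5, 10}; by pigeonhole those values go to them, so strike 3, 5, 10 from t, v.
Determined: p=6, r=8, s=9. The other variables each still have more than one consistent value. That makes 3.

3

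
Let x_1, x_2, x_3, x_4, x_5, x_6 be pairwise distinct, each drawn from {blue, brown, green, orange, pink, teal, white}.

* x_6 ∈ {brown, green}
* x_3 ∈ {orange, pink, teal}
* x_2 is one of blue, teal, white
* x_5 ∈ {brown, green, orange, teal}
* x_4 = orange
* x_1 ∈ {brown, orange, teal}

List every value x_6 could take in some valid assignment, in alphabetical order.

x_4 has just one choice, so x_4 = orange. Strike orange from x_1, x_3, x_5.
x_1, x_5, x_6 between them cover only {brown, green, teal} — a naked triple. Remove those values from x_2, x_3.
x_3's domain is down to {pink}, so x_3 = pink.
No further eliminations apply; x_6 can still be any of brown, green.

brown, green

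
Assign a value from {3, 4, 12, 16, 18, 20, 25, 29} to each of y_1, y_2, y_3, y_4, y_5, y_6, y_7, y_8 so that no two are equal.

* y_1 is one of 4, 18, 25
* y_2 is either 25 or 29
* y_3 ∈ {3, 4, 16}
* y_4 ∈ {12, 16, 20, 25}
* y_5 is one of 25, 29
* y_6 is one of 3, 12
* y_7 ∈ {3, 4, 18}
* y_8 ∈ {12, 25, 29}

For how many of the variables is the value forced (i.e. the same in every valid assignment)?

4

The 8 variables draw from only 8 values {3, 4, 12, 16, 18, 20, 25, 29}, so each is used; only y_4 can be 20, hence y_4 = 20.
Among the 7 still-open variables, 16 fits only y_3 (and all 7 values in {3, 4, 12, 16, 18, 25, 29} must be used), so y_3 = 16.
y_2 and y_5 share exactly the 2 values {25, 29}; by pigeonhole those values go to them, so strike 25, 29 from y_1, y_8.
That leaves y_8 = 12. Remove 12 from y_6.
That leaves y_6 = 3. Eliminate 3 elsewhere: y_7.
Determined: y_3=16, y_4=20, y_6=3, y_8=12. The other variables each still have more than one consistent value. That makes 4.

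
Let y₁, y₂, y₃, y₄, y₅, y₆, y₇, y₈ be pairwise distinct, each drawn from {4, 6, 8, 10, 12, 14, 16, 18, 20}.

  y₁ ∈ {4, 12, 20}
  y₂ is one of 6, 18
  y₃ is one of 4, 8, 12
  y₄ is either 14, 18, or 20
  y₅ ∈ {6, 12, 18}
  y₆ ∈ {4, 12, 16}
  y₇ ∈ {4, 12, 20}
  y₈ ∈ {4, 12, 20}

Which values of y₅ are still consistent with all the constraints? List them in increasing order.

6, 18

The 8 variables together cover exactly {4, 6, 8, 12, 14, 16, 18, 20} — 8 values for 8 variables — and 8 appears only in y₃'s list, so y₃ = 8.
The 7 still-open variables together cover exactly {4, 6, 12, 14, 16, 18, 20} — 7 values for 7 variables — and 14 appears only in y₄'s list, so y₄ = 14.
The 6 still-open variables draw from only 6 values {4, 6, 12, 16, 18, 20}, so each is used; only y₆ can be 16, hence y₆ = 16.
y₁, y₇, y₈ share exactly the 3 values {4, 12, 20}; by pigeonhole those values go to them, so strike 4, 12, 20 from y₅.
No further eliminations apply; y₅ can still be any of 6, 18.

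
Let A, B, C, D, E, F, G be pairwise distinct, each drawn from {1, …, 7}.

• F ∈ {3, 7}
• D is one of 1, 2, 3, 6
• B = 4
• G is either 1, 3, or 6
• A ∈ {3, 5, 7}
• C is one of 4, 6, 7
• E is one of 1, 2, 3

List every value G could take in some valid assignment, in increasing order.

B must be 4 (only option left). Strike 4 from C.
Among the 6 still-open variables, 5 fits only A (and all 6 values in {1, 2, 3, 5, 6, 7} must be used), so A = 5.
No further eliminations apply; G can still be any of 1, 3, 6.

1, 3, 6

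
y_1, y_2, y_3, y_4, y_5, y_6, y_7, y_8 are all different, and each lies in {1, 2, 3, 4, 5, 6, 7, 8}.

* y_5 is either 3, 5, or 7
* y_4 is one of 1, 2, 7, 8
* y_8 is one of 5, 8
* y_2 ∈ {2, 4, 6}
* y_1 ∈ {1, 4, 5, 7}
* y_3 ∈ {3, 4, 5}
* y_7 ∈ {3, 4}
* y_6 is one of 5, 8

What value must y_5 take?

7

The 8 variables draw from only 8 values {1, 2, 3, 4, 5, 6, 7, 8}, so each is used; only y_2 can be 6, hence y_2 = 6.
Among the 7 still-open variables, 2 fits only y_4 (and all 7 values in {1, 2, 3, 4, 5, 7, 8} must be used), so y_4 = 2.
The 6 still-open variables together cover exactly {1, 3, 4, 5, 7, 8} — 6 values for 6 variables — and 1 appears only in y_1's list, so y_1 = 1.
The 5 still-open variables draw from only 5 values {3, 4, 5, 7, 8}, so each is used; only y_5 can be 7, hence y_5 = 7.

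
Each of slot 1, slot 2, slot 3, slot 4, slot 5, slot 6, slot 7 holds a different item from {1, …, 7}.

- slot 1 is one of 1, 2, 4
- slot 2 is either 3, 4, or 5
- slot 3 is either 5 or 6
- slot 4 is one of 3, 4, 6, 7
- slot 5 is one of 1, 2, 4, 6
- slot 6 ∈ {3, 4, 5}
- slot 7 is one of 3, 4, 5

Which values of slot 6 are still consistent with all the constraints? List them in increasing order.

Among the 7 variables, 7 fits only slot 4 (and all 7 values in {1, 2, 3, 4, 5, 6, 7} must be used), so slot 4 = 7.
The 3 variables slot 2, slot 6, slot 7 are confined to {3, 4, 5}, which locks those values in; drop them from slot 1, slot 3, slot 5.
slot 3's domain is down to {6}, so slot 3 = 6. Eliminate 6 elsewhere: slot 5.
No further eliminations apply; slot 6 can still be any of 3, 4, 5.

3, 4, 5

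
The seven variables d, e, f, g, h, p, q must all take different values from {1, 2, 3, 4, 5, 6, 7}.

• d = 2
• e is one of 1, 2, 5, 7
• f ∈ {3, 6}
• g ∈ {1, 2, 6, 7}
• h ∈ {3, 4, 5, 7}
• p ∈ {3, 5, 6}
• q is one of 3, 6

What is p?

5

d's domain is down to {2}, so d = 2. Strike 2 from e, g.
The 6 still-open variables draw from only 6 values {1, 3, 4, 5, 6, 7}, so each is used; only h can be 4, hence h = 4.
The 2 variables f and q are confined to {3, 6}, which locks those values in; drop them from g, p.
So p = 5.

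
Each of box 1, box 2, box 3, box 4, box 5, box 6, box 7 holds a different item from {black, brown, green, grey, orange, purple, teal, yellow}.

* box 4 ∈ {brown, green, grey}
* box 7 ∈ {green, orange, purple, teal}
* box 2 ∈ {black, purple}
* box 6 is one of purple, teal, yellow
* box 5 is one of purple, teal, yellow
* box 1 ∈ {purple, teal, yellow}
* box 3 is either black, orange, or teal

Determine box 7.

green

box 1, box 5, box 6 share exactly the 3 values {purple, teal, yellow}; by pigeonhole those values go to them, so strike purple, teal, yellow from box 2, box 3, box 7.
That leaves box 2 = black. Remove black from box 3.
box 3 has just one choice, so box 3 = orange. Eliminate orange elsewhere: box 7.
So box 7 = green.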